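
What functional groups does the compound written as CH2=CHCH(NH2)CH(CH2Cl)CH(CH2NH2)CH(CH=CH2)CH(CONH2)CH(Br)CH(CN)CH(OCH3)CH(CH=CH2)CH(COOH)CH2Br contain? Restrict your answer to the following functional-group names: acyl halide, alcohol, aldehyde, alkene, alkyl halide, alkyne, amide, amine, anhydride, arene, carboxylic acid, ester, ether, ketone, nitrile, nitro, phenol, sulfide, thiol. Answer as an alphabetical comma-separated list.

alkene, alkyl halide, amide, amine, carboxylic acid, ether, nitrile

Taking each segment in turn:
  CH2=CH: C=C double bond → alkene.
  CH(NH2): –NH2 on an sp³ carbon with no adjacent C=O → amine.
  CH(CH2Cl): pendant –CH2X: halogen on sp³ carbon → alkyl halide.
  CH(CH2NH2): pendant –CH2NH2: N on sp³ C, no adjacent C=O → amine.
  CH(CH=CH2): pendant –CH=CH2: C=C double bond → alkene.
  CH(CONH2): pendant –CONH2: carbonyl C bonded to C and N → amide.
  CH(Br): halogen on an sp³ carbon → alkyl halide.
  CH(CN): pendant –C≡N: nitrile.
  CH(OCH3): pendant –OCH3: C–O–C with sp³ C, no adjacent C=O → ether.
  CH(CH=CH2): pendant –CH=CH2: C=C double bond → alkene.
  CH(COOH): pendant –COOH: carbonyl C bonded to C and –OH → carboxylic acid.
  CH2Br: halogen on an sp³ carbon → alkyl halide.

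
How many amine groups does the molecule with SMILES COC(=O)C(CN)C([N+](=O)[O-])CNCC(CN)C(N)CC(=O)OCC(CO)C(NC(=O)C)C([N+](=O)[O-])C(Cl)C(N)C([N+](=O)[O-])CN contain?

6

Reading the structure from left to right:
  CH3OOC: CH3O–C(=O)–: carbonyl C bonded to C and to –OCH3 → ester (not ketone + ether).
  CH(CH2NH2): pendant –CH2NH2: N on sp³ C, no adjacent C=O → amine.
  CH(NO2): –NO2 on an sp³ carbon → nitro (the N=O is not a carbonyl).
  CH2NHCH2: C–N–C with sp³ carbons and no adjacent C=O → amine (secondary).
  CH(CH2NH2): pendant –CH2NH2: N on sp³ C, no adjacent C=O → amine.
  CH(NH2): –NH2 on an sp³ carbon with no adjacent C=O → amine.
  CH2COOCH2: –C(=O)–O–C with C on the carbonyl side → ester.
  CH(CH2OH): pendant –CH2OH on an sp³ backbone C → alcohol.
  CH(NHCOCH3): pendant –NHC(=O)CH3: N bonded to a carbonyl → amide (not amine).
  CH(NO2): –NO2 on an sp³ carbon → nitro (the N=O is not a carbonyl).
  CH(Cl): halogen on an sp³ carbon → alkyl halide.
  CH(NH2): –NH2 on an sp³ carbon with no adjacent C=O → amine.
  CH(NO2): –NO2 on an sp³ carbon → nitro (the N=O is not a carbonyl).
  CH2NH2: –NH2 on an sp³ carbon with no adjacent C=O → amine.
Amine appears at: CH(CH2NH2), CH2NHCH2, CH(CH2NH2), CH(NH2), CH(NH2), CH2NH2 → 6.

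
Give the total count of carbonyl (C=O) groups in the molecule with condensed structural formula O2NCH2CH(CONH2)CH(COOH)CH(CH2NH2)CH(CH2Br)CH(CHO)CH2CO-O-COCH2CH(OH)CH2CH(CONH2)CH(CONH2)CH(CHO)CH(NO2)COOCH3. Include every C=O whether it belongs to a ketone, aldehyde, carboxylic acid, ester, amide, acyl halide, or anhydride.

CH(CONH2): amide, 1 C=O (running total 1).
CH(COOH): carboxylic acid, 1 C=O (running total 2).
CH(CHO): aldehyde, 1 C=O (running total 3).
CH2CO-O-COCH2: anhydride, 2 C=O (running total 5).
CH(CONH2): amide, 1 C=O (running total 6).
CH(CONH2): amide, 1 C=O (running total 7).
CH(CHO): aldehyde, 1 C=O (running total 8).
COOCH3: ester, 1 C=O (running total 9).

9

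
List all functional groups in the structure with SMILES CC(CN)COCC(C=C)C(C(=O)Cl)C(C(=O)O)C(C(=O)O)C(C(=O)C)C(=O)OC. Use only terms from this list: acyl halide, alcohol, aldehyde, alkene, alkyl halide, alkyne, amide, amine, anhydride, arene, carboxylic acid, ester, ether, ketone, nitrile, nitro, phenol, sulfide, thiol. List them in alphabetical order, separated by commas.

acyl halide, alkene, amine, carboxylic acid, ester, ether, ketone

pendant –CH2NH2: N on sp³ C, no adjacent C=O → amine.
C–O–C with sp³ carbons on both sides and no adjacent C=O → ether.
pendant –CH=CH2: C=C double bond → alkene.
pendant –C(=O)X: carbonyl C bonded to C and halogen → acyl halide.
pendant –COOH: carbonyl C bonded to C and –OH → carboxylic acid.
pendant –COOH: carbonyl C bonded to C and –OH → carboxylic acid.
pendant –COCH3: carbonyl C bonded to two carbons → ketone.
–C(=O)OCH3: carbonyl C bonded to C and to –OCH3 → ester (not ketone + ether).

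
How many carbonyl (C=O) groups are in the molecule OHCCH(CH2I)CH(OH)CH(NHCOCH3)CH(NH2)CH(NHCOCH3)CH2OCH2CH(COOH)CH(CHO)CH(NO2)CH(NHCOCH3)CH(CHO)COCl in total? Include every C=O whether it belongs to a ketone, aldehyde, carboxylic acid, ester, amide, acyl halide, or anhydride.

OHC: aldehyde, 1 C=O (running total 1).
CH(NHCOCH3): amide, 1 C=O (running total 2).
CH(NHCOCH3): amide, 1 C=O (running total 3).
CH(COOH): carboxylic acid, 1 C=O (running total 4).
CH(CHO): aldehyde, 1 C=O (running total 5).
CH(NHCOCH3): amide, 1 C=O (running total 6).
CH(CHO): aldehyde, 1 C=O (running total 7).
COCl: acyl halide, 1 C=O (running total 8).

8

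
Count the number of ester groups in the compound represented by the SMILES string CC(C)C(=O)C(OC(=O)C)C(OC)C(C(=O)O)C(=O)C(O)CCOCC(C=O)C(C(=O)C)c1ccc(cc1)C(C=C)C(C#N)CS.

1

–C(=O)– with carbon on both sides → ketone.
pendant –OC(=O)CH3: an acyloxy group → ester.
pendant –OCH3: C–O–C with sp³ C, no adjacent C=O → ether.
pendant –COOH: carbonyl C bonded to C and –OH → carboxylic acid.
–C(=O)– with carbon on both sides → ketone.
–OH on an sp³ carbon → alcohol (secondary).
C–O–C with sp³ carbons on both sides and no adjacent C=O → ether.
pendant –CHO: carbonyl C bonded to C and H → aldehyde.
pendant –COCH3: carbonyl C bonded to two carbons → ketone.
para-disubstituted benzene ring → arene.
pendant –CH=CH2: C=C double bond → alkene.
pendant –C≡N: nitrile.
–SH on an sp³ carbon → thiol.
Ester appears at: CH(OCOCH3) → 1.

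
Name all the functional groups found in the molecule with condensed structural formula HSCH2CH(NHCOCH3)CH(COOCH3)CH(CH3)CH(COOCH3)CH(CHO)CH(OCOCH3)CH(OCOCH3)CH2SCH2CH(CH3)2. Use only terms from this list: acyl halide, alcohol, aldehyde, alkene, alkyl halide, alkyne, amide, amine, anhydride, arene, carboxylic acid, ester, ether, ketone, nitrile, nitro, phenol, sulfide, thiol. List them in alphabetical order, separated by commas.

Reading the structure from left to right:
  HSCH2: –SH on an sp³ carbon → thiol.
  CH(NHCOCH3): pendant –NHC(=O)CH3: N bonded to a carbonyl → amide (not amine).
  CH(COOCH3): pendant –COOCH3: carbonyl C bonded to C and –OCH3 → ester.
  CH(COOCH3): pendant –COOCH3: carbonyl C bonded to C and –OCH3 → ester.
  CH(CHO): pendant –CHO: carbonyl C bonded to C and H → aldehyde.
  CH(OCOCH3): pendant –OC(=O)CH3: an acyloxy group → ester.
  CH(OCOCH3): pendant –OC(=O)CH3: an acyloxy group → ester.
  CH2SCH2: C–S–C linkage → sulfide (thioether).

aldehyde, amide, ester, sulfide, thiol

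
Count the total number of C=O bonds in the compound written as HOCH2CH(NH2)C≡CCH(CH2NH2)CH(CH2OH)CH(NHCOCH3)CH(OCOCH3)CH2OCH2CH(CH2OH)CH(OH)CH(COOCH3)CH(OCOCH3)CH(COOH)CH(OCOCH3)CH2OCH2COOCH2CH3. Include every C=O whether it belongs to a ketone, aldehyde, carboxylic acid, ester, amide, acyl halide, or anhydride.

CH(NHCOCH3): amide, 1 C=O (running total 1).
CH(OCOCH3): ester, 1 C=O (running total 2).
CH(COOCH3): ester, 1 C=O (running total 3).
CH(OCOCH3): ester, 1 C=O (running total 4).
CH(COOH): carboxylic acid, 1 C=O (running total 5).
CH(OCOCH3): ester, 1 C=O (running total 6).
COOCH2CH3: ester, 1 C=O (running total 7).

7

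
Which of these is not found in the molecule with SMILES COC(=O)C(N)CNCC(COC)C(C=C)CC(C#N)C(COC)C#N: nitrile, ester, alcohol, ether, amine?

alcohol

ester: present (CH3OOC — CH3O–C(=O)–: carbonyl C bonded to C and to –OCH3 → ester (not ketone + ether)).
nitrile: present (CH(CN) — pendant –C≡N: nitrile).
ether: present (CH(CH2OCH3) — pendant –CH2OCH3: C–O–C linkage → ether).
amine: present (CH(NH2) — –NH2 on an sp³ carbon with no adjacent C=O → amine).
alcohol: no segment matches this pattern.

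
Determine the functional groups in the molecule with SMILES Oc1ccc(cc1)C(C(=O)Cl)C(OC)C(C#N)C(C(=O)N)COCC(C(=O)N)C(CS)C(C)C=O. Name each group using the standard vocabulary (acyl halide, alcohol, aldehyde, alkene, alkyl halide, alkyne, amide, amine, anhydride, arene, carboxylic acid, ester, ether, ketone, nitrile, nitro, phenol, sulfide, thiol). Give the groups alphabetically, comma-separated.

Taking each segment in turn:
  HOC6H4: –OH attached directly to an aromatic ring → phenol (not alcohol); the ring itself is an arene.
  CH(COCl): pendant –C(=O)X: carbonyl C bonded to C and halogen → acyl halide.
  CH(OCH3): pendant –OCH3: C–O–C with sp³ C, no adjacent C=O → ether.
  CH(CN): pendant –C≡N: nitrile.
  CH(CONH2): pendant –CONH2: carbonyl C bonded to C and N → amide.
  CH2OCH2: C–O–C with sp³ carbons on both sides and no adjacent C=O → ether.
  CH(CONH2): pendant –CONH2: carbonyl C bonded to C and N → amide.
  CH(CH2SH): pendant –CH2SH → thiol.
  CHO: terminal –CHO: carbonyl C bonded to H and C → aldehyde.

acyl halide, aldehyde, amide, arene, ether, nitrile, phenol, thiol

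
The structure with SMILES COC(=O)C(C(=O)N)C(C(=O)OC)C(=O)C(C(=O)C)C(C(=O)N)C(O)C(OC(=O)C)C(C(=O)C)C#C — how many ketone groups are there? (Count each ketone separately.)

CH3O–C(=O)–: carbonyl C bonded to C and to –OCH3 → ester (not ketone + ether).
pendant –CONH2: carbonyl C bonded to C and N → amide.
pendant –COOCH3: carbonyl C bonded to C and –OCH3 → ester.
–C(=O)– with carbon on both sides → ketone.
pendant –COCH3: carbonyl C bonded to two carbons → ketone.
pendant –CONH2: carbonyl C bonded to C and N → amide.
–OH on an sp³ carbon → alcohol (secondary).
pendant –OC(=O)CH3: an acyloxy group → ester.
pendant –COCH3: carbonyl C bonded to two carbons → ketone.
C≡C triple bond → alkyne.
Ketone appears at: CO, CH(COCH3), CH(COCH3) → 3.

3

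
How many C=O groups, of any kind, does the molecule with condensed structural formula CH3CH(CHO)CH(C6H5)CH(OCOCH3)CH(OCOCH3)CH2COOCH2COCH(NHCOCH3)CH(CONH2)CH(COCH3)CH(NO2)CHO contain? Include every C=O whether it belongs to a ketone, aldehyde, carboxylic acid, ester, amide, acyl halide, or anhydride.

9

CH(CHO): aldehyde, 1 C=O (running total 1).
CH(OCOCH3): ester, 1 C=O (running total 2).
CH(OCOCH3): ester, 1 C=O (running total 3).
CH2COOCH2: ester, 1 C=O (running total 4).
CO: ketone, 1 C=O (running total 5).
CH(NHCOCH3): amide, 1 C=O (running total 6).
CH(CONH2): amide, 1 C=O (running total 7).
CH(COCH3): ketone, 1 C=O (running total 8).
CHO: aldehyde, 1 C=O (running total 9).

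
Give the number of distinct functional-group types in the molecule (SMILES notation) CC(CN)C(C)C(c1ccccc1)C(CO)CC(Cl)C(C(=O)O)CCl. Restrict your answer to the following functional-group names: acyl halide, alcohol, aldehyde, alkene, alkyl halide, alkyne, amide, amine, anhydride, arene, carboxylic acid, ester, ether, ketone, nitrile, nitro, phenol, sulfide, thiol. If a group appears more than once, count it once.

Taking each segment in turn:
  CH(CH2NH2): pendant –CH2NH2: N on sp³ C, no adjacent C=O → amine.
  CH(C6H5): pendant –C6H5: benzene ring → arene.
  CH(CH2OH): pendant –CH2OH on an sp³ backbone C → alcohol.
  CH(Cl): halogen on an sp³ carbon → alkyl halide.
  CH(COOH): pendant –COOH: carbonyl C bonded to C and –OH → carboxylic acid.
  CH2Cl: halogen on an sp³ carbon → alkyl halide.
Distinct types present: alcohol, alkyl halide, amine, arene, carboxylic acid.

5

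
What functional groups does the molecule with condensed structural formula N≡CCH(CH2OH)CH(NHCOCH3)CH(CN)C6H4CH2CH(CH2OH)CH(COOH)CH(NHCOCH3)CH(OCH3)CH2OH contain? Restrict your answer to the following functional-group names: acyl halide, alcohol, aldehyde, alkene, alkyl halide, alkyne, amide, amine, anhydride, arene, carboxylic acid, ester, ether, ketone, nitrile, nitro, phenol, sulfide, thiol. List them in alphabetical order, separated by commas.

alcohol, amide, arene, carboxylic acid, ether, nitrile

N≡C–: carbon triple-bonded to nitrogen → nitrile.
pendant –CH2OH on an sp³ backbone C → alcohol.
pendant –NHC(=O)CH3: N bonded to a carbonyl → amide (not amine).
pendant –C≡N: nitrile.
para-disubstituted benzene ring → arene.
pendant –CH2OH on an sp³ backbone C → alcohol.
pendant –COOH: carbonyl C bonded to C and –OH → carboxylic acid.
pendant –NHC(=O)CH3: N bonded to a carbonyl → amide (not amine).
pendant –OCH3: C–O–C with sp³ C, no adjacent C=O → ether.
–OH on an sp³ carbon → alcohol.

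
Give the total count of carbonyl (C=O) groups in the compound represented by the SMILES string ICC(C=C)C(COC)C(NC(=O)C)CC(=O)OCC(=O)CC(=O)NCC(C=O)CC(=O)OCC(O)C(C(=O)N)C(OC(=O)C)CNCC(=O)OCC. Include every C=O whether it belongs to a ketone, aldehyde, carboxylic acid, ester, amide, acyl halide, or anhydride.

9

CH(NHCOCH3): amide, 1 C=O (running total 1).
CH2COOCH2: ester, 1 C=O (running total 2).
CO: ketone, 1 C=O (running total 3).
CH2CONHCH2: amide, 1 C=O (running total 4).
CH(CHO): aldehyde, 1 C=O (running total 5).
CH2COOCH2: ester, 1 C=O (running total 6).
CH(CONH2): amide, 1 C=O (running total 7).
CH(OCOCH3): ester, 1 C=O (running total 8).
COOCH2CH3: ester, 1 C=O (running total 9).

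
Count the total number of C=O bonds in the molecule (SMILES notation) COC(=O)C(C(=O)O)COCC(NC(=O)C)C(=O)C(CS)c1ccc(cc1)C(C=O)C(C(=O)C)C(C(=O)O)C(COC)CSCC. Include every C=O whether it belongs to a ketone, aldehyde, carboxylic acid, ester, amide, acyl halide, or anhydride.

7

CH3OOC: ester, 1 C=O (running total 1).
CH(COOH): carboxylic acid, 1 C=O (running total 2).
CH(NHCOCH3): amide, 1 C=O (running total 3).
CO: ketone, 1 C=O (running total 4).
CH(CHO): aldehyde, 1 C=O (running total 5).
CH(COCH3): ketone, 1 C=O (running total 6).
CH(COOH): carboxylic acid, 1 C=O (running total 7).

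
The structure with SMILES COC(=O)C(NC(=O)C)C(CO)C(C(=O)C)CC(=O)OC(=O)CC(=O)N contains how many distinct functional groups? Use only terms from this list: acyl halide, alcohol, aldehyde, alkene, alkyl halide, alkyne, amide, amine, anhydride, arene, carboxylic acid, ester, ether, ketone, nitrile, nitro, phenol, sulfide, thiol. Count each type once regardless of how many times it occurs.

Taking each segment in turn:
  CH3OOC: CH3O–C(=O)–: carbonyl C bonded to C and to –OCH3 → ester (not ketone + ether).
  CH(NHCOCH3): pendant –NHC(=O)CH3: N bonded to a carbonyl → amide (not amine).
  CH(CH2OH): pendant –CH2OH on an sp³ backbone C → alcohol.
  CH(COCH3): pendant –COCH3: carbonyl C bonded to two carbons → ketone.
  CH2CO-O-COCH2: two acyl groups sharing one oxygen, –C(=O)–O–C(=O)– → anhydride.
  CONH2: –C(=O)NH2: carbonyl C bonded to C and to N → amide (the N is not a separate amine).
Distinct types present: alcohol, amide, anhydride, ester, ketone.

5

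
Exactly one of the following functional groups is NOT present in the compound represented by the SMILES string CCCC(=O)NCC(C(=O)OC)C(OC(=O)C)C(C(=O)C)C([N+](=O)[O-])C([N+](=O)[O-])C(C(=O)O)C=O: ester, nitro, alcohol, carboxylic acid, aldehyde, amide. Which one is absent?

carboxylic acid: present (CH(COOH) — pendant –COOH: carbonyl C bonded to C and –OH → carboxylic acid).
amide: present (CH2CONHCH2 — –C(=O)–N– linkage → amide (the N is not an amine)).
aldehyde: present (CHO — terminal –CHO: carbonyl C bonded to H and C → aldehyde).
ester: present (CH(COOCH3) — pendant –COOCH3: carbonyl C bonded to C and –OCH3 → ester).
nitro: present (CH(NO2) — –NO2 on an sp³ carbon → nitro (the N=O is not a carbonyl)).
alcohol: absent. In CH(COOH), the –OH sits on a carbonyl carbon, making it part of a carboxylic acid, not an alcohol.

alcohol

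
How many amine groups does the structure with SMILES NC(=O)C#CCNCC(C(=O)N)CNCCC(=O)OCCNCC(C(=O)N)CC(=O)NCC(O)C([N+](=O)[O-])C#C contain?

3

Working along the chain:
  H2NCO: –C(=O)NH2: carbonyl C bonded to C and to N → amide (the N is not a separate amine).
  C≡C: C≡C triple bond → alkyne.
  CH2NHCH2: C–N–C with sp³ carbons and no adjacent C=O → amine (secondary).
  CH(CONH2): pendant –CONH2: carbonyl C bonded to C and N → amide.
  CH2NHCH2: C–N–C with sp³ carbons and no adjacent C=O → amine (secondary).
  CH2COOCH2: –C(=O)–O–C with C on the carbonyl side → ester.
  CH2NHCH2: C–N–C with sp³ carbons and no adjacent C=O → amine (secondary).
  CH(CONH2): pendant –CONH2: carbonyl C bonded to C and N → amide.
  CH2CONHCH2: –C(=O)–N– linkage → amide (the N is not an amine).
  CH(OH): –OH on an sp³ carbon → alcohol (secondary).
  CH(NO2): –NO2 on an sp³ carbon → nitro (the N=O is not a carbonyl).
  C≡CH: C≡C triple bond → alkyne.
Amine appears at: CH2NHCH2, CH2NHCH2, CH2NHCH2 → 3.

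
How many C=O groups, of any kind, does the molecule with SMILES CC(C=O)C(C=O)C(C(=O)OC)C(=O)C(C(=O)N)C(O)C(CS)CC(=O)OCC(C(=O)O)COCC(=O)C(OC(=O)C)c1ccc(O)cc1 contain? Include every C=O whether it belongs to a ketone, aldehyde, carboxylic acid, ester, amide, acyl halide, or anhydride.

9

CH(CHO): aldehyde, 1 C=O (running total 1).
CH(CHO): aldehyde, 1 C=O (running total 2).
CH(COOCH3): ester, 1 C=O (running total 3).
CO: ketone, 1 C=O (running total 4).
CH(CONH2): amide, 1 C=O (running total 5).
CH2COOCH2: ester, 1 C=O (running total 6).
CH(COOH): carboxylic acid, 1 C=O (running total 7).
CO: ketone, 1 C=O (running total 8).
CH(OCOCH3): ester, 1 C=O (running total 9).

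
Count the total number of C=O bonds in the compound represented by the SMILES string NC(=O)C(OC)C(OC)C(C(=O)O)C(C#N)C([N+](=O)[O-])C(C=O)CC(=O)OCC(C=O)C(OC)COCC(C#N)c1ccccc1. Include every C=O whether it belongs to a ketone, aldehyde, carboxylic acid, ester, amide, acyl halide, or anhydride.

5

H2NCO: amide, 1 C=O (running total 1).
CH(COOH): carboxylic acid, 1 C=O (running total 2).
CH(CHO): aldehyde, 1 C=O (running total 3).
CH2COOCH2: ester, 1 C=O (running total 4).
CH(CHO): aldehyde, 1 C=O (running total 5).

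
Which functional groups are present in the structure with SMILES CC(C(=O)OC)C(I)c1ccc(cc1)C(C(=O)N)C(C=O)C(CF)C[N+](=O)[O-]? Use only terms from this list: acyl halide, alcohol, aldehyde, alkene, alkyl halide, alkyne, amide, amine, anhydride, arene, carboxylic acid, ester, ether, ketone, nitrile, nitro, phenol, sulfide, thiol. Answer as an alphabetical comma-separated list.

aldehyde, alkyl halide, amide, arene, ester, nitro

pendant –COOCH3: carbonyl C bonded to C and –OCH3 → ester.
halogen on an sp³ carbon → alkyl halide.
para-disubstituted benzene ring → arene.
pendant –CONH2: carbonyl C bonded to C and N → amide.
pendant –CHO: carbonyl C bonded to C and H → aldehyde.
pendant –CH2X: halogen on sp³ carbon → alkyl halide.
–NO2 on carbon → nitro group.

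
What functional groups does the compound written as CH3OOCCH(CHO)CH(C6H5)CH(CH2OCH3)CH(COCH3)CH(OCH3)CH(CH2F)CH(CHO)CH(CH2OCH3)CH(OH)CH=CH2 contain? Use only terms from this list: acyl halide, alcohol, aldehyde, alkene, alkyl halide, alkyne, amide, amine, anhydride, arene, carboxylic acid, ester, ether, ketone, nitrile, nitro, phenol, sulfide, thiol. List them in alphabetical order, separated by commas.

CH3O–C(=O)–: carbonyl C bonded to C and to –OCH3 → ester (not ketone + ether).
pendant –CHO: carbonyl C bonded to C and H → aldehyde.
pendant –C6H5: benzene ring → arene.
pendant –CH2OCH3: C–O–C linkage → ether.
pendant –COCH3: carbonyl C bonded to two carbons → ketone.
pendant –OCH3: C–O–C with sp³ C, no adjacent C=O → ether.
pendant –CH2X: halogen on sp³ carbon → alkyl halide.
pendant –CHO: carbonyl C bonded to C and H → aldehyde.
pendant –CH2OCH3: C–O–C linkage → ether.
–OH on an sp³ carbon → alcohol (secondary).
C=C double bond → alkene.

alcohol, aldehyde, alkene, alkyl halide, arene, ester, ether, ketone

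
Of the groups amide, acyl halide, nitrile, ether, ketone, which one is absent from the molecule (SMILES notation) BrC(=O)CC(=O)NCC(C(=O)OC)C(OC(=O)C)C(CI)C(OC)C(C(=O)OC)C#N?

ketone

ether: present (CH(OCH3) — pendant –OCH3: C–O–C with sp³ C, no adjacent C=O → ether).
nitrile: present (CN — –C≡N: carbon triple-bonded to nitrogen → nitrile).
acyl halide: present (BrCO — –C(=O)Br: carbonyl C bonded to C and to a halogen → acyl halide (not alkyl halide)).
amide: present (CH2CONHCH2 — –C(=O)–N– linkage → amide (the N is not an amine)).
ketone: absent. In each of CH(COOCH3) and CH(OCOCH3), the C=O is bonded to an –O–C group, which defines an ester, not a ketone. In CH2CONHCH2, the C=O is bonded to nitrogen, which defines an amide, not a ketone. In BrCO, the C=O is bonded to a halogen, which defines an acyl halide, not a ketone.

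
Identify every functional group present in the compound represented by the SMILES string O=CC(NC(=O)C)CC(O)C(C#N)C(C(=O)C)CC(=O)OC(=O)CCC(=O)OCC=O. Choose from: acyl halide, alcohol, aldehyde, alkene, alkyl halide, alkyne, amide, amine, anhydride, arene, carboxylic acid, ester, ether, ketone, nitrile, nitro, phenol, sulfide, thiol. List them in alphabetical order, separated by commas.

alcohol, aldehyde, amide, anhydride, ester, ketone, nitrile

Working along the chain:
  OHC: terminal –CHO: carbonyl C bonded to H and C → aldehyde.
  CH(NHCOCH3): pendant –NHC(=O)CH3: N bonded to a carbonyl → amide (not amine).
  CH(OH): –OH on an sp³ carbon → alcohol (secondary).
  CH(CN): pendant –C≡N: nitrile.
  CH(COCH3): pendant –COCH3: carbonyl C bonded to two carbons → ketone.
  CH2CO-O-COCH2: two acyl groups sharing one oxygen, –C(=O)–O–C(=O)– → anhydride.
  CH2COOCH2: –C(=O)–O–C with C on the carbonyl side → ester.
  CHO: terminal –CHO: carbonyl C bonded to H and C → aldehyde.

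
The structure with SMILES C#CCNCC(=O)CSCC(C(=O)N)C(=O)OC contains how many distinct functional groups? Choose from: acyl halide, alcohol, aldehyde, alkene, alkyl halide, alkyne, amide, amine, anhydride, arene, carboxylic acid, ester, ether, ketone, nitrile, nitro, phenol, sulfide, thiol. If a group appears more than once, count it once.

Working along the chain:
  HC≡C: C≡C triple bond → alkyne.
  CH2NHCH2: C–N–C with sp³ carbons and no adjacent C=O → amine (secondary).
  CO: –C(=O)– with carbon on both sides → ketone.
  CH2SCH2: C–S–C linkage → sulfide (thioether).
  CH(CONH2): pendant –CONH2: carbonyl C bonded to C and N → amide.
  COOCH3: –C(=O)OCH3: carbonyl C bonded to C and to –OCH3 → ester (not ketone + ether).
Distinct types present: alkyne, amide, amine, ester, ketone, sulfide.

6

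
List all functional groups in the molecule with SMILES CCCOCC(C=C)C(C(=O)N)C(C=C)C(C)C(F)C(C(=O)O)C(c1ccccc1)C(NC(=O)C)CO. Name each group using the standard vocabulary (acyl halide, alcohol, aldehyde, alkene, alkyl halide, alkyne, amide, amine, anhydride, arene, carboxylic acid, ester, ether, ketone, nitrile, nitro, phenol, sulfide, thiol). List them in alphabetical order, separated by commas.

Taking each segment in turn:
  CH2OCH2: C–O–C with sp³ carbons on both sides and no adjacent C=O → ether.
  CH(CH=CH2): pendant –CH=CH2: C=C double bond → alkene.
  CH(CONH2): pendant –CONH2: carbonyl C bonded to C and N → amide.
  CH(CH=CH2): pendant –CH=CH2: C=C double bond → alkene.
  CH(F): halogen on an sp³ carbon → alkyl halide.
  CH(COOH): pendant –COOH: carbonyl C bonded to C and –OH → carboxylic acid.
  CH(C6H5): pendant –C6H5: benzene ring → arene.
  CH(NHCOCH3): pendant –NHC(=O)CH3: N bonded to a carbonyl → amide (not amine).
  CH2OH: –OH on an sp³ carbon → alcohol.

alcohol, alkene, alkyl halide, amide, arene, carboxylic acid, ether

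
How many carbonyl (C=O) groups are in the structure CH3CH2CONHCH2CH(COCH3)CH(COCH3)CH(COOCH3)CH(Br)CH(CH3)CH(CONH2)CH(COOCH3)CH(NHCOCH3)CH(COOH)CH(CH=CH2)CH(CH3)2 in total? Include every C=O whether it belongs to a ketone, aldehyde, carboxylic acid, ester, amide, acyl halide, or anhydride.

8

CH2CONHCH2: amide, 1 C=O (running total 1).
CH(COCH3): ketone, 1 C=O (running total 2).
CH(COCH3): ketone, 1 C=O (running total 3).
CH(COOCH3): ester, 1 C=O (running total 4).
CH(CONH2): amide, 1 C=O (running total 5).
CH(COOCH3): ester, 1 C=O (running total 6).
CH(NHCOCH3): amide, 1 C=O (running total 7).
CH(COOH): carboxylic acid, 1 C=O (running total 8).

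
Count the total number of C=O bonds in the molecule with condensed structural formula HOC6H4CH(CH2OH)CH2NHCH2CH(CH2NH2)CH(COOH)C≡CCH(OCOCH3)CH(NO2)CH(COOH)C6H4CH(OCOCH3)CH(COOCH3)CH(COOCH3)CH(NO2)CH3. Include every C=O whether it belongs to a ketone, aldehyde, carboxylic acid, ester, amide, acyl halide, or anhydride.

CH(COOH): carboxylic acid, 1 C=O (running total 1).
CH(OCOCH3): ester, 1 C=O (running total 2).
CH(COOH): carboxylic acid, 1 C=O (running total 3).
CH(OCOCH3): ester, 1 C=O (running total 4).
CH(COOCH3): ester, 1 C=O (running total 5).
CH(COOCH3): ester, 1 C=O (running total 6).

6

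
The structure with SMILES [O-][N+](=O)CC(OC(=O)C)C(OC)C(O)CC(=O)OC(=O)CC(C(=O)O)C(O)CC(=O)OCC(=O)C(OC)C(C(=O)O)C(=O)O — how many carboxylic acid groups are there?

3

–NO2 on carbon → nitro group.
pendant –OC(=O)CH3: an acyloxy group → ester.
pendant –OCH3: C–O–C with sp³ C, no adjacent C=O → ether.
–OH on an sp³ carbon → alcohol (secondary).
two acyl groups sharing one oxygen, –C(=O)–O–C(=O)– → anhydride.
pendant –COOH: carbonyl C bonded to C and –OH → carboxylic acid.
–OH on an sp³ carbon → alcohol (secondary).
–C(=O)–O–C with C on the carbonyl side → ester.
–C(=O)– with carbon on both sides → ketone.
pendant –OCH3: C–O–C with sp³ C, no adjacent C=O → ether.
pendant –COOH: carbonyl C bonded to C and –OH → carboxylic acid.
–COOH: carbonyl C bonded to –OH and C → carboxylic acid (the –OH is not a separate alcohol).
Carboxylic acid appears at: CH(COOH), CH(COOH), COOH → 3.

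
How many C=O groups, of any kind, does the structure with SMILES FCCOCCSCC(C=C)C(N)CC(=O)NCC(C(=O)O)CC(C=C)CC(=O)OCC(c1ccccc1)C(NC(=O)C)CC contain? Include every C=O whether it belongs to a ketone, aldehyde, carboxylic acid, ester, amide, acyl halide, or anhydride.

CH2CONHCH2: amide, 1 C=O (running total 1).
CH(COOH): carboxylic acid, 1 C=O (running total 2).
CH2COOCH2: ester, 1 C=O (running total 3).
CH(NHCOCH3): amide, 1 C=O (running total 4).

4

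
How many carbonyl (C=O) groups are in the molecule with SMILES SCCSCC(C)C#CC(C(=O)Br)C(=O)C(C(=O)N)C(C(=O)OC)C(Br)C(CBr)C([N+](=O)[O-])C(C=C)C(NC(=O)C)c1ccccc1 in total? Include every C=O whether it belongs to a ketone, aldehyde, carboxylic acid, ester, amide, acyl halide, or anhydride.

5

CH(COBr): acyl halide, 1 C=O (running total 1).
CO: ketone, 1 C=O (running total 2).
CH(CONH2): amide, 1 C=O (running total 3).
CH(COOCH3): ester, 1 C=O (running total 4).
CH(NHCOCH3): amide, 1 C=O (running total 5).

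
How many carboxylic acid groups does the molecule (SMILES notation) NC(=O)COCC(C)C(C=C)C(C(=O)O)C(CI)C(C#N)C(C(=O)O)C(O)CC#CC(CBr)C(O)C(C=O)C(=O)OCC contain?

Taking each segment in turn:
  H2NCO: –C(=O)NH2: carbonyl C bonded to C and to N → amide (the N is not a separate amine).
  CH2OCH2: C–O–C with sp³ carbons on both sides and no adjacent C=O → ether.
  CH(CH=CH2): pendant –CH=CH2: C=C double bond → alkene.
  CH(COOH): pendant –COOH: carbonyl C bonded to C and –OH → carboxylic acid.
  CH(CH2I): pendant –CH2X: halogen on sp³ carbon → alkyl halide.
  CH(CN): pendant –C≡N: nitrile.
  CH(COOH): pendant –COOH: carbonyl C bonded to C and –OH → carboxylic acid.
  CH(OH): –OH on an sp³ carbon → alcohol (secondary).
  C≡C: C≡C triple bond → alkyne.
  CH(CH2Br): pendant –CH2X: halogen on sp³ carbon → alkyl halide.
  CH(OH): –OH on an sp³ carbon → alcohol (secondary).
  CH(CHO): pendant –CHO: carbonyl C bonded to C and H → aldehyde.
  COOCH2CH3: –C(=O)OCH2CH3: carbonyl C bonded to C and to –OEt → ester.
Carboxylic acid appears at: CH(COOH), CH(COOH) → 2.

2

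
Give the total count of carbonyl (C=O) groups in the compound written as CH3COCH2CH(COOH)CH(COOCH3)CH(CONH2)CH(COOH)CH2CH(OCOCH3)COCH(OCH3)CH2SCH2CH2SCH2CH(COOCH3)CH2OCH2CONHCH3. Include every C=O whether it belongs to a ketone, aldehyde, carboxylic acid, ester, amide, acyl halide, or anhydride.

9

CO: ketone, 1 C=O (running total 1).
CH(COOH): carboxylic acid, 1 C=O (running total 2).
CH(COOCH3): ester, 1 C=O (running total 3).
CH(CONH2): amide, 1 C=O (running total 4).
CH(COOH): carboxylic acid, 1 C=O (running total 5).
CH(OCOCH3): ester, 1 C=O (running total 6).
CO: ketone, 1 C=O (running total 7).
CH(COOCH3): ester, 1 C=O (running total 8).
CONHCH3: amide, 1 C=O (running total 9).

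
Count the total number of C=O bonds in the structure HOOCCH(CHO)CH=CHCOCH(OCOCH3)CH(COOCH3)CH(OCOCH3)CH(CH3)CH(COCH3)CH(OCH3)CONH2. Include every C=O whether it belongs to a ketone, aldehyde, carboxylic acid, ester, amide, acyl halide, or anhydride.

HOOC: carboxylic acid, 1 C=O (running total 1).
CH(CHO): aldehyde, 1 C=O (running total 2).
CO: ketone, 1 C=O (running total 3).
CH(OCOCH3): ester, 1 C=O (running total 4).
CH(COOCH3): ester, 1 C=O (running total 5).
CH(OCOCH3): ester, 1 C=O (running total 6).
CH(COCH3): ketone, 1 C=O (running total 7).
CONH2: amide, 1 C=O (running total 8).

8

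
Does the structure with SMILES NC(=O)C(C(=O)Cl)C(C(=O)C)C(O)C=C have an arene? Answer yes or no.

Working along the chain:
  H2NCO: –C(=O)NH2: carbonyl C bonded to C and to N → amide (the N is not a separate amine).
  CH(COCl): pendant –C(=O)X: carbonyl C bonded to C and halogen → acyl halide.
  CH(COCH3): pendant –COCH3: carbonyl C bonded to two carbons → ketone.
  CH(OH): –OH on an sp³ carbon → alcohol (secondary).
  CH=CH2: C=C double bond → alkene.
The groups actually present are: acyl halide, alcohol, alkene, amide, ketone.

no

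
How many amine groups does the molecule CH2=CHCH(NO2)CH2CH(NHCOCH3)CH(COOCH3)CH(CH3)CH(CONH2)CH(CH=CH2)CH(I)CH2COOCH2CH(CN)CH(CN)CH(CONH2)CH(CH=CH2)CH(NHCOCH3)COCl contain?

Taking each segment in turn:
  CH2=CH: C=C double bond → alkene.
  CH(NO2): –NO2 on an sp³ carbon → nitro (the N=O is not a carbonyl).
  CH(NHCOCH3): pendant –NHC(=O)CH3: N bonded to a carbonyl → amide (not amine).
  CH(COOCH3): pendant –COOCH3: carbonyl C bonded to C and –OCH3 → ester.
  CH(CONH2): pendant –CONH2: carbonyl C bonded to C and N → amide.
  CH(CH=CH2): pendant –CH=CH2: C=C double bond → alkene.
  CH(I): halogen on an sp³ carbon → alkyl halide.
  CH2COOCH2: –C(=O)–O–C with C on the carbonyl side → ester.
  CH(CN): pendant –C≡N: nitrile.
  CH(CN): pendant –C≡N: nitrile.
  CH(CONH2): pendant –CONH2: carbonyl C bonded to C and N → amide.
  CH(CH=CH2): pendant –CH=CH2: C=C double bond → alkene.
  CH(NHCOCH3): pendant –NHC(=O)CH3: N bonded to a carbonyl → amide (not amine).
  COCl: –C(=O)Cl: carbonyl C bonded to C and to a halogen → acyl halide (not alkyl halide).
No segment is a amine: CH(NO2) is nitro, not amine; CH(NHCOCH3) is amide, not amine; CH(CONH2) is amide, not amine. → 0.

0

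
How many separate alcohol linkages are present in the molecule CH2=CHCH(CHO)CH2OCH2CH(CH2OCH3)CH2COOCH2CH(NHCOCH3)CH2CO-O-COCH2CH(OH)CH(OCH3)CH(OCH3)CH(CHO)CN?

1

Working along the chain:
  CH2=CH: C=C double bond → alkene.
  CH(CHO): pendant –CHO: carbonyl C bonded to C and H → aldehyde.
  CH2OCH2: C–O–C with sp³ carbons on both sides and no adjacent C=O → ether.
  CH(CH2OCH3): pendant –CH2OCH3: C–O–C linkage → ether.
  CH2COOCH2: –C(=O)–O–C with C on the carbonyl side → ester.
  CH(NHCOCH3): pendant –NHC(=O)CH3: N bonded to a carbonyl → amide (not amine).
  CH2CO-O-COCH2: two acyl groups sharing one oxygen, –C(=O)–O–C(=O)– → anhydride.
  CH(OH): –OH on an sp³ carbon → alcohol (secondary).
  CH(OCH3): pendant –OCH3: C–O–C with sp³ C, no adjacent C=O → ether.
  CH(OCH3): pendant –OCH3: C–O–C with sp³ C, no adjacent C=O → ether.
  CH(CHO): pendant –CHO: carbonyl C bonded to C and H → aldehyde.
  CN: –C≡N: carbon triple-bonded to nitrogen → nitrile.
Alcohol appears at: CH(OH) → 1.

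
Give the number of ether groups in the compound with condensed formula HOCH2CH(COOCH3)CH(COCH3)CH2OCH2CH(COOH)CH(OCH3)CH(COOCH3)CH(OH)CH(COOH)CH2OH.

Taking each segment in turn:
  HOCH2: HO– on an sp³ carbon → alcohol.
  CH(COOCH3): pendant –COOCH3: carbonyl C bonded to C and –OCH3 → ester.
  CH(COCH3): pendant –COCH3: carbonyl C bonded to two carbons → ketone.
  CH2OCH2: C–O–C with sp³ carbons on both sides and no adjacent C=O → ether.
  CH(COOH): pendant –COOH: carbonyl C bonded to C and –OH → carboxylic acid.
  CH(OCH3): pendant –OCH3: C–O–C with sp³ C, no adjacent C=O → ether.
  CH(COOCH3): pendant –COOCH3: carbonyl C bonded to C and –OCH3 → ester.
  CH(OH): –OH on an sp³ carbon → alcohol (secondary).
  CH(COOH): pendant –COOH: carbonyl C bonded to C and –OH → carboxylic acid.
  CH2OH: –OH on an sp³ carbon → alcohol.
Ether appears at: CH2OCH2, CH(OCH3) → 2.

2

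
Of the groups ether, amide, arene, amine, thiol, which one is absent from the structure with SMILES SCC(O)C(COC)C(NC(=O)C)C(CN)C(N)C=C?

amide: present (CH(NHCOCH3) — pendant –NHC(=O)CH3: N bonded to a carbonyl → amide (not amine)).
thiol: present (HSCH2 — –SH on an sp³ carbon → thiol).
ether: present (CH(CH2OCH3) — pendant –CH2OCH3: C–O–C linkage → ether).
amine: present (CH(CH2NH2) — pendant –CH2NH2: N on sp³ C, no adjacent C=O → amine).
arene: no segment matches this pattern.

arene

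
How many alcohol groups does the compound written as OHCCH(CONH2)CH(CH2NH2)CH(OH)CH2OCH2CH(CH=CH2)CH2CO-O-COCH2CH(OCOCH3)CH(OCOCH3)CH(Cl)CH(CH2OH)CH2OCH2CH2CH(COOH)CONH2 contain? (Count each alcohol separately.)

Taking each segment in turn:
  OHC: terminal –CHO: carbonyl C bonded to H and C → aldehyde.
  CH(CONH2): pendant –CONH2: carbonyl C bonded to C and N → amide.
  CH(CH2NH2): pendant –CH2NH2: N on sp³ C, no adjacent C=O → amine.
  CH(OH): –OH on an sp³ carbon → alcohol (secondary).
  CH2OCH2: C–O–C with sp³ carbons on both sides and no adjacent C=O → ether.
  CH(CH=CH2): pendant –CH=CH2: C=C double bond → alkene.
  CH2CO-O-COCH2: two acyl groups sharing one oxygen, –C(=O)–O–C(=O)– → anhydride.
  CH(OCOCH3): pendant –OC(=O)CH3: an acyloxy group → ester.
  CH(OCOCH3): pendant –OC(=O)CH3: an acyloxy group → ester.
  CH(Cl): halogen on an sp³ carbon → alkyl halide.
  CH(CH2OH): pendant –CH2OH on an sp³ backbone C → alcohol.
  CH2OCH2: C–O–C with sp³ carbons on both sides and no adjacent C=O → ether.
  CH(COOH): pendant –COOH: carbonyl C bonded to C and –OH → carboxylic acid.
  CONH2: –C(=O)NH2: carbonyl C bonded to C and to N → amide (the N is not a separate amine).
Alcohol appears at: CH(OH), CH(CH2OH) → 2.

2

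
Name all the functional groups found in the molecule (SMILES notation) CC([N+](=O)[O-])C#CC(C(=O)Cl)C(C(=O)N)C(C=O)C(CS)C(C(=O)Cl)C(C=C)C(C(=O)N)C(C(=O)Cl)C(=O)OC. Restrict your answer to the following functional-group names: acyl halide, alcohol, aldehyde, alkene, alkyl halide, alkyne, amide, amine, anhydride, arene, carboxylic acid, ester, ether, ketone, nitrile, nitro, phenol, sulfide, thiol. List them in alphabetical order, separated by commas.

–NO2 on an sp³ carbon → nitro (the N=O is not a carbonyl).
C≡C triple bond → alkyne.
pendant –C(=O)X: carbonyl C bonded to C and halogen → acyl halide.
pendant –CONH2: carbonyl C bonded to C and N → amide.
pendant –CHO: carbonyl C bonded to C and H → aldehyde.
pendant –CH2SH → thiol.
pendant –C(=O)X: carbonyl C bonded to C and halogen → acyl halide.
pendant –CH=CH2: C=C double bond → alkene.
pendant –CONH2: carbonyl C bonded to C and N → amide.
pendant –C(=O)X: carbonyl C bonded to C and halogen → acyl halide.
–C(=O)OCH3: carbonyl C bonded to C and to –OCH3 → ester (not ketone + ether).

acyl halide, aldehyde, alkene, alkyne, amide, ester, nitro, thiol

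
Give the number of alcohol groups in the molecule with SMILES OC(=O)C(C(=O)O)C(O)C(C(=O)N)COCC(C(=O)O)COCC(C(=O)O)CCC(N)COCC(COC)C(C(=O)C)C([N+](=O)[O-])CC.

Taking each segment in turn:
  HOOC: –COOH: carbonyl C bonded to –OH and C → carboxylic acid (the –OH is not a separate alcohol).
  CH(COOH): pendant –COOH: carbonyl C bonded to C and –OH → carboxylic acid.
  CH(OH): –OH on an sp³ carbon → alcohol (secondary).
  CH(CONH2): pendant –CONH2: carbonyl C bonded to C and N → amide.
  CH2OCH2: C–O–C with sp³ carbons on both sides and no adjacent C=O → ether.
  CH(COOH): pendant –COOH: carbonyl C bonded to C and –OH → carboxylic acid.
  CH2OCH2: C–O–C with sp³ carbons on both sides and no adjacent C=O → ether.
  CH(COOH): pendant –COOH: carbonyl C bonded to C and –OH → carboxylic acid.
  CH(NH2): –NH2 on an sp³ carbon with no adjacent C=O → amine.
  CH2OCH2: C–O–C with sp³ carbons on both sides and no adjacent C=O → ether.
  CH(CH2OCH3): pendant –CH2OCH3: C–O–C linkage → ether.
  CH(COCH3): pendant –COCH3: carbonyl C bonded to two carbons → ketone.
  CH(NO2): –NO2 on an sp³ carbon → nitro (the N=O is not a carbonyl).
Alcohol appears at: CH(OH) → 1.

1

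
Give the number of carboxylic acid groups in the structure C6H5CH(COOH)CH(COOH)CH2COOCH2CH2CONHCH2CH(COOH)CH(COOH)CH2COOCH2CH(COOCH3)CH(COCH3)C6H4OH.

Working along the chain:
  C6H5: C6H5– phenyl ring → arene.
  CH(COOH): pendant –COOH: carbonyl C bonded to C and –OH → carboxylic acid.
  CH(COOH): pendant –COOH: carbonyl C bonded to C and –OH → carboxylic acid.
  CH2COOCH2: –C(=O)–O–C with C on the carbonyl side → ester.
  CH2CONHCH2: –C(=O)–N– linkage → amide (the N is not an amine).
  CH(COOH): pendant –COOH: carbonyl C bonded to C and –OH → carboxylic acid.
  CH(COOH): pendant –COOH: carbonyl C bonded to C and –OH → carboxylic acid.
  CH2COOCH2: –C(=O)–O–C with C on the carbonyl side → ester.
  CH(COOCH3): pendant –COOCH3: carbonyl C bonded to C and –OCH3 → ester.
  CH(COCH3): pendant –COCH3: carbonyl C bonded to two carbons → ketone.
  C6H4OH: –OH attached directly to an aromatic ring → phenol (not alcohol); the ring itself is an arene.
Carboxylic acid appears at: CH(COOH), CH(COOH), CH(COOH), CH(COOH) → 4.

4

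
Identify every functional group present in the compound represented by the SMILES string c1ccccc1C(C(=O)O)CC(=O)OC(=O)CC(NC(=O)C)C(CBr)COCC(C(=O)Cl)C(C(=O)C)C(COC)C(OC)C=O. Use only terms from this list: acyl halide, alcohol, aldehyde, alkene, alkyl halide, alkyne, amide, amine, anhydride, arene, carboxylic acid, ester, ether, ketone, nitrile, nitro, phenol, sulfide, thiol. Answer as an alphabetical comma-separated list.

Reading the structure from left to right:
  C6H5: C6H5– phenyl ring → arene.
  CH(COOH): pendant –COOH: carbonyl C bonded to C and –OH → carboxylic acid.
  CH2CO-O-COCH2: two acyl groups sharing one oxygen, –C(=O)–O–C(=O)– → anhydride.
  CH(NHCOCH3): pendant –NHC(=O)CH3: N bonded to a carbonyl → amide (not amine).
  CH(CH2Br): pendant –CH2X: halogen on sp³ carbon → alkyl halide.
  CH2OCH2: C–O–C with sp³ carbons on both sides and no adjacent C=O → ether.
  CH(COCl): pendant –C(=O)X: carbonyl C bonded to C and halogen → acyl halide.
  CH(COCH3): pendant –COCH3: carbonyl C bonded to two carbons → ketone.
  CH(CH2OCH3): pendant –CH2OCH3: C–O–C linkage → ether.
  CH(OCH3): pendant –OCH3: C–O–C with sp³ C, no adjacent C=O → ether.
  CHO: terminal –CHO: carbonyl C bonded to H and C → aldehyde.

acyl halide, aldehyde, alkyl halide, amide, anhydride, arene, carboxylic acid, ether, ketone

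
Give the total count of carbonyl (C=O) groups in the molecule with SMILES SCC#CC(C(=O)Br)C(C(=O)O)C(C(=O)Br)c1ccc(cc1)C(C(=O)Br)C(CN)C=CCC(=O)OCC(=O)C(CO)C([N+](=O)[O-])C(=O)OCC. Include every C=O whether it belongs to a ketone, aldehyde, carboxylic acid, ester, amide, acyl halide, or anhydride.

7

CH(COBr): acyl halide, 1 C=O (running total 1).
CH(COOH): carboxylic acid, 1 C=O (running total 2).
CH(COBr): acyl halide, 1 C=O (running total 3).
CH(COBr): acyl halide, 1 C=O (running total 4).
CH2COOCH2: ester, 1 C=O (running total 5).
CO: ketone, 1 C=O (running total 6).
COOCH2CH3: ester, 1 C=O (running total 7).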